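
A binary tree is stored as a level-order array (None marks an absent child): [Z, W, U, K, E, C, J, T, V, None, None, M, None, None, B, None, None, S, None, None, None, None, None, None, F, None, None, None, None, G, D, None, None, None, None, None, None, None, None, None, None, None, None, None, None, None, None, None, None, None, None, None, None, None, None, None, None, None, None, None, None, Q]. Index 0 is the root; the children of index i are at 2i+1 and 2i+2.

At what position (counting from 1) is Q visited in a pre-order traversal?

Pre-order visits the node, then its left subtree, then its right subtree.
Visit Z.
At Z: go left to W.
  Visit W.
  At W: go left to K.
    Visit K.
    At K: go left to T.
      T is a leaf — visit T.
    At K: go right to V.
      Visit V.
      At V: go left to S.
        S is a leaf — visit S.
      At V: no right child.
  At W: go right to E.
    E is a leaf — visit E.
At Z: go right to U.
  Visit U.
  At U: go left to C.
    Visit C.
    At C: go left to M.
      Visit M.
      At M: no left child.
      At M: go right to F.
        F is a leaf — visit F.
    At C: no right child.
  At U: go right to J.
    Visit J.
    At J: no left child.
    At J: go right to B.
      Visit B.
      At B: go left to G.
        G is a leaf — visit G.
      At B: go right to D.
        Visit D.
        At D: go left to Q.
          Q is a leaf — visit Q.
        At D: no right child.
Full pre-order sequence: Z, W, K, T, V, S, E, U, C, M, F, J, B, G, D, Q.

16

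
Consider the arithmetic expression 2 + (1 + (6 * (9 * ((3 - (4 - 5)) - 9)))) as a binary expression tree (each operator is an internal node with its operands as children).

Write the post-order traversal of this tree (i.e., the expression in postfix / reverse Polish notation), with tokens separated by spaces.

Post-order on an expression tree gives postfix notation: for each operator, emit left operand, right operand, then the operator.

2 1 6 9 3 4 5 - - 9 - * * + +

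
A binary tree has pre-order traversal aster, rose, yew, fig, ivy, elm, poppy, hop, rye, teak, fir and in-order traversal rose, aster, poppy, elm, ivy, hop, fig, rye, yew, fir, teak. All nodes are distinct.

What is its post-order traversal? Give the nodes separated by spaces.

rose poppy elm hop ivy rye fig fir teak yew aster

The first element of pre-order is the root; it splits in-order into left and right subtrees.
Root aster: left subtree has 1 node {rose}, right has 9 {poppy, elm, ivy, hop, fig, rye, yew, fir, teak}.
  Root yew: left subtree has 6 nodes {poppy, elm, ivy, hop, fig, rye}, right has 2 {fir, teak}.
    Root fig: left subtree has 4 nodes {poppy, elm, ivy, hop}, right has 1 {rye}.
      Root ivy: left subtree has 2 nodes {poppy, elm}, right has 1 {hop}.
        Root elm: left subtree has 1 node {poppy}, right has 0 { }.
    Root teak: left subtree has 1 node {fir}, right has 0 { }.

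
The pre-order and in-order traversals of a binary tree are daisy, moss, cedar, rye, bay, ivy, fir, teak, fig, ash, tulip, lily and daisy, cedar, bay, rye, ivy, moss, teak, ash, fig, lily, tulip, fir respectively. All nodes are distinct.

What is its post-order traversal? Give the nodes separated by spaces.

The first element of pre-order is the root; it splits in-order into left and right subtrees.
Root daisy: left subtree has 0 nodes { }, right has 11 {cedar, bay, rye, ivy, moss, teak, ash, fig, lily, tulip, fir}.
  Root moss: left subtree has 4 nodes {cedar, bay, rye, ivy}, right has 6 {teak, ash, fig, lily, tulip, fir}.
    Root cedar: left subtree has 0 nodes { }, right has 3 {bay, rye, ivy}.
      Root rye: left subtree has 1 node {bay}, right has 1 {ivy}.
    Root fir: left subtree has 5 nodes {teak, ash, fig, lily, tulip}, right has 0 { }.
      Root teak: left subtree has 0 nodes { }, right has 4 {ash, fig, lily, tulip}.
        Root fig: left subtree has 1 node {ash}, right has 2 {lily, tulip}.
          Root tulip: left subtree has 1 node {lily}, right has 0 { }.

bay ivy rye cedar ash lily tulip fig teak fir moss daisy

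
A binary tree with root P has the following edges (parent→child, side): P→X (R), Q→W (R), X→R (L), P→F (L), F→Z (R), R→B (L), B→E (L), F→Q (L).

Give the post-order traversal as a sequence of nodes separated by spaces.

W Q Z F E B R X P

Post-order visits the left subtree, then the right subtree, then the node.
At P: go left to F.
  At F: go left to Q.
    At Q: no left child.
    At Q: go right to W.
      W is a leaf — visit W.
    Visit Q.
  At F: go right to Z.
    Z is a leaf — visit Z.
  Visit F.
At P: go right to X.
  At X: go left to R.
    At R: go left to B.
      At B: go left to E.
        E is a leaf — visit E.
      At B: no right child.
      Visit B.
    At R: no right child.
    Visit R.
  At X: no right child.
  Visit X.
Visit P.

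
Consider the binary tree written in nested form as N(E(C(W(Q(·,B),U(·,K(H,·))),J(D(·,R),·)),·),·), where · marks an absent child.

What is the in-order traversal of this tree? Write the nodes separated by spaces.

In-order visits the left subtree, then the node, then the right subtree.
At N: go left to E.
  At E: go left to C.
    At C: go left to W.
      At W: go left to Q.
        At Q: no left child.
        Visit Q.
        At Q: go right to B.
          B is a leaf — visit B.
      Visit W.
      At W: go right to U.
        At U: no left child.
        Visit U.
        At U: go right to K.
          At K: go left to H.
            H is a leaf — visit H.
          Visit K.
          At K: no right child.
    Visit C.
    At C: go right to J.
      At J: go left to D.
        At D: no left child.
        Visit D.
        At D: go right to R.
          R is a leaf — visit R.
      Visit J.
      At J: no right child.
  Visit E.
  At E: no right child.
Visit N.
At N: no right child.

Q B W U H K C D R J E N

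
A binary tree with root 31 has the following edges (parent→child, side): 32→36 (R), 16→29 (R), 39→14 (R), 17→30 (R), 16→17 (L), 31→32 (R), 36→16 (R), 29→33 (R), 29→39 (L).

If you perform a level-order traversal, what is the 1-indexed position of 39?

Level-order visits nodes level by level from the root, left to right within each level.
Level 0: 31
Level 1: 32
Level 2: 36
Level 3: 16
Level 4: 17, 29
Level 5: 30, 39, 33
Level 6: 14
Full level-order sequence: 31, 32, 36, 16, 17, 29, 30, 39, 33, 14.

8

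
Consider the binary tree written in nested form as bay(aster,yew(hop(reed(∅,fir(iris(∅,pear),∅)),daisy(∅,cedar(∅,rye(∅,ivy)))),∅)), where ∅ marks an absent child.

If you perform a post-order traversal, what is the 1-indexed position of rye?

Post-order visits the left subtree, then the right subtree, then the node.
At bay: go left to aster.
  aster is a leaf — visit aster.
At bay: go right to yew.
  At yew: go left to hop.
    At hop: go left to reed.
      At reed: no left child.
      At reed: go right to fir.
        At fir: go left to iris.
          At iris: no left child.
          At iris: go right to pear.
            pear is a leaf — visit pear.
          Visit iris.
        At fir: no right child.
        Visit fir.
      Visit reed.
    At hop: go right to daisy.
      At daisy: no left child.
      At daisy: go right to cedar.
        At cedar: no left child.
        At cedar: go right to rye.
          At rye: no left child.
          At rye: go right to ivy.
            ivy is a leaf — visit ivy.
          Visit rye.
        Visit cedar.
      Visit daisy.
    Visit hop.
  At yew: no right child.
  Visit yew.
Visit bay.
Full post-order sequence: aster, pear, iris, fir, reed, ivy, rye, cedar, daisy, hop, yew, bay.

7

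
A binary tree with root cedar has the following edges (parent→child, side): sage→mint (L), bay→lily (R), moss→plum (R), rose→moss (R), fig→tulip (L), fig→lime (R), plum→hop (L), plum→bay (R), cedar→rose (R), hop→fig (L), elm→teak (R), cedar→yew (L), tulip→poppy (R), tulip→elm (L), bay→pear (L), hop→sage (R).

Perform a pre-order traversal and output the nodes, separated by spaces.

cedar yew rose moss plum hop fig tulip elm teak poppy lime sage mint bay pear lily

Pre-order visits the node, then its left subtree, then its right subtree.
Visit cedar.
At cedar: go left to yew.
  yew is a leaf — visit yew.
At cedar: go right to rose.
  Visit rose.
  At rose: no left child.
  At rose: go right to moss.
    Visit moss.
    At moss: no left child.
    At moss: go right to plum.
      Visit plum.
      At plum: go left to hop.
        Visit hop.
        At hop: go left to fig.
          Visit fig.
          At fig: go left to tulip.
            Visit tulip.
            At tulip: go left to elm.
              Visit elm.
              At elm: no left child.
              At elm: go right to teak.
                teak is a leaf — visit teak.
            At tulip: go right to poppy.
              poppy is a leaf — visit poppy.
          At fig: go right to lime.
            lime is a leaf — visit lime.
        At hop: go right to sage.
          Visit sage.
          At sage: go left to mint.
            mint is a leaf — visit mint.
          At sage: no right child.
      At plum: go right to bay.
        Visit bay.
        At bay: go left to pear.
          pear is a leaf — visit pear.
        At bay: go right to lily.
          lily is a leaf — visit lily.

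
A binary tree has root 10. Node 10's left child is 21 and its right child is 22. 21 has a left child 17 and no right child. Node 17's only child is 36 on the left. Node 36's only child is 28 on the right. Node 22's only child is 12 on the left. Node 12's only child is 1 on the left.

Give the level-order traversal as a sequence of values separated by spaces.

10 21 22 17 12 36 1 28

Level-order visits nodes level by level from the root, left to right within each level.
Level 0: 10
Level 1: 21, 22
Level 2: 17, 12
Level 3: 36, 1
Level 4: 28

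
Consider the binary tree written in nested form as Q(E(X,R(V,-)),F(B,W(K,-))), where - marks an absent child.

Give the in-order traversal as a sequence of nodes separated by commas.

X, E, V, R, Q, B, F, K, W

In-order visits the left subtree, then the node, then the right subtree.
At Q: go left to E.
  At E: go left to X.
    X is a leaf — visit X.
  Visit E.
  At E: go right to R.
    At R: go left to V.
      V is a leaf — visit V.
    Visit R.
    At R: no right child.
Visit Q.
At Q: go right to F.
  At F: go left to B.
    B is a leaf — visit B.
  Visit F.
  At F: go right to W.
    At W: go left to K.
      K is a leaf — visit K.
    Visit W.
    At W: no right child.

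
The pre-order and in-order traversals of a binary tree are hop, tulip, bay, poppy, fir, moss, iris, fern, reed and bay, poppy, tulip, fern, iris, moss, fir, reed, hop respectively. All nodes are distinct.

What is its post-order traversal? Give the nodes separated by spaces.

The first element of pre-order is the root; it splits in-order into left and right subtrees.
Root hop: left subtree has 8 nodes {bay, poppy, tulip, fern, iris, moss, fir, reed}, right has 0 { }.
  Root tulip: left subtree has 2 nodes {bay, poppy}, right has 5 {fern, iris, moss, fir, reed}.
    Root bay: left subtree has 0 nodes { }, right has 1 {poppy}.
    Root fir: left subtree has 3 nodes {fern, iris, moss}, right has 1 {reed}.
      Root moss: left subtree has 2 nodes {fern, iris}, right has 0 { }.
        Root iris: left subtree has 1 node {fern}, right has 0 { }.

poppy bay fern iris moss reed fir tulip hop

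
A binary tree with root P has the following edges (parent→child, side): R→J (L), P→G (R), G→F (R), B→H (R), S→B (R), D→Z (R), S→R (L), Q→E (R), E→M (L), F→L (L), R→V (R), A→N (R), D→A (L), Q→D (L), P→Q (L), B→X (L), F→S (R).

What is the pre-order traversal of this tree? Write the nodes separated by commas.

Pre-order visits the node, then its left subtree, then its right subtree.
Visit P.
At P: go left to Q.
  Visit Q.
  At Q: go left to D.
    Visit D.
    At D: go left to A.
      Visit A.
      At A: no left child.
      At A: go right to N.
        N is a leaf — visit N.
    At D: go right to Z.
      Z is a leaf — visit Z.
  At Q: go right to E.
    Visit E.
    At E: go left to M.
      M is a leaf — visit M.
    At E: no right child.
At P: go right to G.
  Visit G.
  At G: no left child.
  At G: go right to F.
    Visit F.
    At F: go left to L.
      L is a leaf — visit L.
    At F: go right to S.
      Visit S.
      At S: go left to R.
        Visit R.
        At R: go left to J.
          J is a leaf — visit J.
        At R: go right to V.
          V is a leaf — visit V.
      At S: go right to B.
        Visit B.
        At B: go left to X.
          X is a leaf — visit X.
        At B: go right to H.
          H is a leaf — visit H.

P, Q, D, A, N, Z, E, M, G, F, L, S, R, J, V, B, X, H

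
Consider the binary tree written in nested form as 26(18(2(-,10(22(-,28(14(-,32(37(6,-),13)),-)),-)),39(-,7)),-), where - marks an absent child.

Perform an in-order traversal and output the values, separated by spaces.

In-order visits the left subtree, then the node, then the right subtree.
At 26: go left to 18.
  At 18: go left to 2.
    At 2: no left child.
    Visit 2.
    At 2: go right to 10.
      At 10: go left to 22.
        At 22: no left child.
        Visit 22.
        At 22: go right to 28.
          At 28: go left to 14.
            At 14: no left child.
            Visit 14.
            At 14: go right to 32.
              At 32: go left to 37.
                At 37: go left to 6.
                  6 is a leaf — visit 6.
                Visit 37.
                At 37: no right child.
              Visit 32.
              At 32: go right to 13.
                13 is a leaf — visit 13.
          Visit 28.
          At 28: no right child.
      Visit 10.
      At 10: no right child.
  Visit 18.
  At 18: go right to 39.
    At 39: no left child.
    Visit 39.
    At 39: go right to 7.
      7 is a leaf — visit 7.
Visit 26.
At 26: no right child.

2 22 14 6 37 32 13 28 10 18 39 7 26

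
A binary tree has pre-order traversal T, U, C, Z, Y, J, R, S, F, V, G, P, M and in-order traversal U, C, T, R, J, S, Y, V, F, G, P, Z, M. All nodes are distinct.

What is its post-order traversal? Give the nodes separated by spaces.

The first element of pre-order is the root; it splits in-order into left and right subtrees.
Root T: left subtree has 2 nodes {U, C}, right has 10 {R, J, S, Y, V, F, G, P, Z, M}.
  Root U: left subtree has 0 nodes { }, right has 1 {C}.
  Root Z: left subtree has 8 nodes {R, J, S, Y, V, F, G, P}, right has 1 {M}.
    Root Y: left subtree has 3 nodes {R, J, S}, right has 4 {V, F, G, P}.
      Root J: left subtree has 1 node {R}, right has 1 {S}.
      Root F: left subtree has 1 node {V}, right has 2 {G, P}.
        Root G: left subtree has 0 nodes { }, right has 1 {P}.

C U R S J V P G F Y M Z T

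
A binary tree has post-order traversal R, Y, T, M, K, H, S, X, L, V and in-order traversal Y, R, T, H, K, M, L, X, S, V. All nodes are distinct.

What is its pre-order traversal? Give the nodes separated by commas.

The last element of post-order is the root; it splits in-order into left and right subtrees.
Root V: left subtree has 9 nodes {Y, R, T, H, K, M, L, X, S}, right has 0 { }.
  Root L: left subtree has 6 nodes {Y, R, T, H, K, M}, right has 2 {X, S}.
    Root H: left subtree has 3 nodes {Y, R, T}, right has 2 {K, M}.
      Root T: left subtree has 2 nodes {Y, R}, right has 0 { }.
        Root Y: left subtree has 0 nodes { }, right has 1 {R}.
      Root K: left subtree has 0 nodes { }, right has 1 {M}.
    Root X: left subtree has 0 nodes { }, right has 1 {S}.

V, L, H, T, Y, R, K, M, X, S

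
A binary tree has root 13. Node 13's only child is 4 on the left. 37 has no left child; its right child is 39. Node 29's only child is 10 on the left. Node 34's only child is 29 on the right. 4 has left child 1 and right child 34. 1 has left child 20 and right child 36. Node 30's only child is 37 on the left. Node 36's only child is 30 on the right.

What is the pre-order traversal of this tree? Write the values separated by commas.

Pre-order visits the node, then its left subtree, then its right subtree.
Visit 13.
At 13: go left to 4.
  Visit 4.
  At 4: go left to 1.
    Visit 1.
    At 1: go left to 20.
      20 is a leaf — visit 20.
    At 1: go right to 36.
      Visit 36.
      At 36: no left child.
      At 36: go right to 30.
        Visit 30.
        At 30: go left to 37.
          Visit 37.
          At 37: no left child.
          At 37: go right to 39.
            39 is a leaf — visit 39.
        At 30: no right child.
  At 4: go right to 34.
    Visit 34.
    At 34: no left child.
    At 34: go right to 29.
      Visit 29.
      At 29: go left to 10.
        10 is a leaf — visit 10.
      At 29: no right child.
At 13: no right child.

13, 4, 1, 20, 36, 30, 37, 39, 34, 29, 10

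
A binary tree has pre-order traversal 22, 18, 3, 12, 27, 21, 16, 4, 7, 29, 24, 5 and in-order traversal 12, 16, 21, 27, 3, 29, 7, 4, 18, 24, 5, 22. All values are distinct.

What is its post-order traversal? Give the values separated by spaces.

16 21 27 12 29 7 4 3 5 24 18 22

The first element of pre-order is the root; it splits in-order into left and right subtrees.
Root 22: left subtree has 11 nodes {12, 16, 21, 27, 3, 29, 7, 4, 18, 24, 5}, right has 0 { }.
  Root 18: left subtree has 8 nodes {12, 16, 21, 27, 3, 29, 7, 4}, right has 2 {24, 5}.
    Root 3: left subtree has 4 nodes {12, 16, 21, 27}, right has 3 {29, 7, 4}.
      Root 12: left subtree has 0 nodes { }, right has 3 {16, 21, 27}.
        Root 27: left subtree has 2 nodes {16, 21}, right has 0 { }.
          Root 21: left subtree has 1 node {16}, right has 0 { }.
      Root 4: left subtree has 2 nodes {29, 7}, right has 0 { }.
        Root 7: left subtree has 1 node {29}, right has 0 { }.
    Root 24: left subtree has 0 nodes { }, right has 1 {5}.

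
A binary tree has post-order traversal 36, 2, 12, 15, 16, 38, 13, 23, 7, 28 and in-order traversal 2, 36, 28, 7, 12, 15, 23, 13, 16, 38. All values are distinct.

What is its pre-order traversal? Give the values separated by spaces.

28 2 36 7 23 15 12 13 38 16

The last element of post-order is the root; it splits in-order into left and right subtrees.
Root 28: left subtree has 2 nodes {2, 36}, right has 7 {7, 12, 15, 23, 13, 16, 38}.
  Root 2: left subtree has 0 nodes { }, right has 1 {36}.
  Root 7: left subtree has 0 nodes { }, right has 6 {12, 15, 23, 13, 16, 38}.
    Root 23: left subtree has 2 nodes {12, 15}, right has 3 {13, 16, 38}.
      Root 15: left subtree has 1 node {12}, right has 0 { }.
      Root 13: left subtree has 0 nodes { }, right has 2 {16, 38}.
        Root 38: left subtree has 1 node {16}, right has 0 { }.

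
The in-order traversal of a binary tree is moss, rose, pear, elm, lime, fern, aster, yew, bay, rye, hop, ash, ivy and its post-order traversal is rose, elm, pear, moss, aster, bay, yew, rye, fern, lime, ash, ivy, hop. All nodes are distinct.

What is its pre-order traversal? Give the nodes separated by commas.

The last element of post-order is the root; it splits in-order into left and right subtrees.
Root hop: left subtree has 10 nodes {moss, rose, pear, elm, lime, fern, aster, yew, bay, rye}, right has 2 {ash, ivy}.
  Root lime: left subtree has 4 nodes {moss, rose, pear, elm}, right has 5 {fern, aster, yew, bay, rye}.
    Root moss: left subtree has 0 nodes { }, right has 3 {rose, pear, elm}.
      Root pear: left subtree has 1 node {rose}, right has 1 {elm}.
    Root fern: left subtree has 0 nodes { }, right has 4 {aster, yew, bay, rye}.
      Root rye: left subtree has 3 nodes {aster, yew, bay}, right has 0 { }.
        Root yew: left subtree has 1 node {aster}, right has 1 {bay}.
  Root ivy: left subtree has 1 node {ash}, right has 0 { }.

hop, lime, moss, pear, rose, elm, fern, rye, yew, aster, bay, ivy, ash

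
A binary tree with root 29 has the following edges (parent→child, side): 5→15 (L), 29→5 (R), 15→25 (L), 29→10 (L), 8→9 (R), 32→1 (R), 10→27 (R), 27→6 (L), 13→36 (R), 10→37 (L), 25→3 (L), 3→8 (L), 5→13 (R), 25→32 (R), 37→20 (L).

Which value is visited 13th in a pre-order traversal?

32

Pre-order visits the node, then its left subtree, then its right subtree.
Visit 29.
At 29: go left to 10.
  Visit 10.
  At 10: go left to 37.
    Visit 37.
    At 37: go left to 20.
      20 is a leaf — visit 20.
    At 37: no right child.
  At 10: go right to 27.
    Visit 27.
    At 27: go left to 6.
      6 is a leaf — visit 6.
    At 27: no right child.
At 29: go right to 5.
  Visit 5.
  At 5: go left to 15.
    Visit 15.
    At 15: go left to 25.
      Visit 25.
      At 25: go left to 3.
        Visit 3.
        At 3: go left to 8.
          Visit 8.
          At 8: no left child.
          At 8: go right to 9.
            9 is a leaf — visit 9.
        At 3: no right child.
      At 25: go right to 32.
        Visit 32.
        At 32: no left child.
        At 32: go right to 1.
          1 is a leaf — visit 1.
    At 15: no right child.
  At 5: go right to 13.
    Visit 13.
    At 13: no left child.
    At 13: go right to 36.
      36 is a leaf — visit 36.
Full pre-order sequence: 29, 10, 37, 20, 27, 6, 5, 15, 25, 3, 8, 9, 32, 1, 13, 36.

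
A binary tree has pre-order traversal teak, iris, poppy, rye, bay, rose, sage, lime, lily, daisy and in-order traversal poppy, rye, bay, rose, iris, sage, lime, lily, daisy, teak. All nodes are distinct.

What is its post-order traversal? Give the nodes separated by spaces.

The first element of pre-order is the root; it splits in-order into left and right subtrees.
Root teak: left subtree has 9 nodes {poppy, rye, bay, rose, iris, sage, lime, lily, daisy}, right has 0 { }.
  Root iris: left subtree has 4 nodes {poppy, rye, bay, rose}, right has 4 {sage, lime, lily, daisy}.
    Root poppy: left subtree has 0 nodes { }, right has 3 {rye, bay, rose}.
      Root rye: left subtree has 0 nodes { }, right has 2 {bay, rose}.
        Root bay: left subtree has 0 nodes { }, right has 1 {rose}.
    Root sage: left subtree has 0 nodes { }, right has 3 {lime, lily, daisy}.
      Root lime: left subtree has 0 nodes { }, right has 2 {lily, daisy}.
        Root lily: left subtree has 0 nodes { }, right has 1 {daisy}.

rose bay rye poppy daisy lily lime sage iris teak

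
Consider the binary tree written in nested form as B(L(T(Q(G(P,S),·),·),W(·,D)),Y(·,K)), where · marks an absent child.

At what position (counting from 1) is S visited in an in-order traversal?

3

In-order visits the left subtree, then the node, then the right subtree.
At B: go left to L.
  At L: go left to T.
    At T: go left to Q.
      At Q: go left to G.
        At G: go left to P.
          P is a leaf — visit P.
        Visit G.
        At G: go right to S.
          S is a leaf — visit S.
      Visit Q.
      At Q: no right child.
    Visit T.
    At T: no right child.
  Visit L.
  At L: go right to W.
    At W: no left child.
    Visit W.
    At W: go right to D.
      D is a leaf — visit D.
Visit B.
At B: go right to Y.
  At Y: no left child.
  Visit Y.
  At Y: go right to K.
    K is a leaf — visit K.
Full in-order sequence: P, G, S, Q, T, L, W, D, B, Y, K.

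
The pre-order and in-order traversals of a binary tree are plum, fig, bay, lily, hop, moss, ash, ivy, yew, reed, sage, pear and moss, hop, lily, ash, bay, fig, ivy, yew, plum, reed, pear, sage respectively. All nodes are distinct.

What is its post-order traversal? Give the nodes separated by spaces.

moss hop ash lily bay yew ivy fig pear sage reed plum

The first element of pre-order is the root; it splits in-order into left and right subtrees.
Root plum: left subtree has 8 nodes {moss, hop, lily, ash, bay, fig, ivy, yew}, right has 3 {reed, pear, sage}.
  Root fig: left subtree has 5 nodes {moss, hop, lily, ash, bay}, right has 2 {ivy, yew}.
    Root bay: left subtree has 4 nodes {moss, hop, lily, ash}, right has 0 { }.
      Root lily: left subtree has 2 nodes {moss, hop}, right has 1 {ash}.
        Root hop: left subtree has 1 node {moss}, right has 0 { }.
    Root ivy: left subtree has 0 nodes { }, right has 1 {yew}.
  Root reed: left subtree has 0 nodes { }, right has 2 {pear, sage}.
    Root sage: left subtree has 1 node {pear}, right has 0 { }.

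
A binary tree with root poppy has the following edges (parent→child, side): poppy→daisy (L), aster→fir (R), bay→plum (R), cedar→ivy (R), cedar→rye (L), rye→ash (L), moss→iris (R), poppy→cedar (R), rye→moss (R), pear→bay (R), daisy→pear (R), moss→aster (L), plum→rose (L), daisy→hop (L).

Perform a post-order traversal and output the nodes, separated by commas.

Post-order visits the left subtree, then the right subtree, then the node.
At poppy: go left to daisy.
  At daisy: go left to hop.
    hop is a leaf — visit hop.
  At daisy: go right to pear.
    At pear: no left child.
    At pear: go right to bay.
      At bay: no left child.
      At bay: go right to plum.
        At plum: go left to rose.
          rose is a leaf — visit rose.
        At plum: no right child.
        Visit plum.
      Visit bay.
    Visit pear.
  Visit daisy.
At poppy: go right to cedar.
  At cedar: go left to rye.
    At rye: go left to ash.
      ash is a leaf — visit ash.
    At rye: go right to moss.
      At moss: go left to aster.
        At aster: no left child.
        At aster: go right to fir.
          fir is a leaf — visit fir.
        Visit aster.
      At moss: go right to iris.
        iris is a leaf — visit iris.
      Visit moss.
    Visit rye.
  At cedar: go right to ivy.
    ivy is a leaf — visit ivy.
  Visit cedar.
Visit poppy.

hop, rose, plum, bay, pear, daisy, ash, fir, aster, iris, moss, rye, ivy, cedar, poppy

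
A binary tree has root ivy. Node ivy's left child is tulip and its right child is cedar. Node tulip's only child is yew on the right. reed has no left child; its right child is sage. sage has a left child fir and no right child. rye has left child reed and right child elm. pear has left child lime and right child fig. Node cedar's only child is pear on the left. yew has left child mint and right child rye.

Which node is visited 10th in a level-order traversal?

reed

Level-order visits nodes level by level from the root, left to right within each level.
Level 0: ivy
Level 1: tulip, cedar
Level 2: yew, pear
Level 3: mint, rye, lime, fig
Level 4: reed, elm
Level 5: sage
Level 6: fir
Full level-order sequence: ivy, tulip, cedar, yew, pear, mint, rye, lime, fig, reed, elm, sage, fir.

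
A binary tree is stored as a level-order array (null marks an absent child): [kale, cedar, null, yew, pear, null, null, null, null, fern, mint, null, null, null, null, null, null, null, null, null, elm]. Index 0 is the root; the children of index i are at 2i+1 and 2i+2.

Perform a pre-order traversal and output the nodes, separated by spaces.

kale cedar yew pear fern elm mint

Pre-order visits the node, then its left subtree, then its right subtree.
Visit kale.
At kale: go left to cedar.
  Visit cedar.
  At cedar: go left to yew.
    yew is a leaf — visit yew.
  At cedar: go right to pear.
    Visit pear.
    At pear: go left to fern.
      Visit fern.
      At fern: no left child.
      At fern: go right to elm.
        elm is a leaf — visit elm.
    At pear: go right to mint.
      mint is a leaf — visit mint.
At kale: no right child.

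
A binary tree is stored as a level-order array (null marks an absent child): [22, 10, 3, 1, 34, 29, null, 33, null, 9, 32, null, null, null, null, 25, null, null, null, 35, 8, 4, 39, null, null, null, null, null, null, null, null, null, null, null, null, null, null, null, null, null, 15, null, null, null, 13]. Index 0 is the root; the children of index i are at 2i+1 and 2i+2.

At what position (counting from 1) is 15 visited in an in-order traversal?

In-order visits the left subtree, then the node, then the right subtree.
At 22: go left to 10.
  At 10: go left to 1.
    At 1: go left to 33.
      At 33: go left to 25.
        25 is a leaf — visit 25.
      Visit 33.
      At 33: no right child.
    Visit 1.
    At 1: no right child.
  Visit 10.
  At 10: go right to 34.
    At 34: go left to 9.
      At 9: go left to 35.
        At 35: no left child.
        Visit 35.
        At 35: go right to 15.
          15 is a leaf — visit 15.
      Visit 9.
      At 9: go right to 8.
        8 is a leaf — visit 8.
    Visit 34.
    At 34: go right to 32.
      At 32: go left to 4.
        At 4: no left child.
        Visit 4.
        At 4: go right to 13.
          13 is a leaf — visit 13.
      Visit 32.
      At 32: go right to 39.
        39 is a leaf — visit 39.
Visit 22.
At 22: go right to 3.
  At 3: go left to 29.
    29 is a leaf — visit 29.
  Visit 3.
  At 3: no right child.
Full in-order sequence: 25, 33, 1, 10, 35, 15, 9, 8, 34, 4, 13, 32, 39, 22, 29, 3.

6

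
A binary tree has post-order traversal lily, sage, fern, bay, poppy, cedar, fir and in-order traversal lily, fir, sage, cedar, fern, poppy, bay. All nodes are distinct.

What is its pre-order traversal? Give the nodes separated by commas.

fir, lily, cedar, sage, poppy, fern, bay

The last element of post-order is the root; it splits in-order into left and right subtrees.
Root fir: left subtree has 1 node {lily}, right has 5 {sage, cedar, fern, poppy, bay}.
  Root cedar: left subtree has 1 node {sage}, right has 3 {fern, poppy, bay}.
    Root poppy: left subtree has 1 node {fern}, right has 1 {bay}.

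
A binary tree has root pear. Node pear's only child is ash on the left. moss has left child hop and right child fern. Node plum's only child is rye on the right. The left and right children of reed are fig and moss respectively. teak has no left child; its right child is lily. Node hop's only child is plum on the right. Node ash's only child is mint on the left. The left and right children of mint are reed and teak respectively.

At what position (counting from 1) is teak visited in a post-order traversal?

Post-order visits the left subtree, then the right subtree, then the node.
At pear: go left to ash.
  At ash: go left to mint.
    At mint: go left to reed.
      At reed: go left to fig.
        fig is a leaf — visit fig.
      At reed: go right to moss.
        At moss: go left to hop.
          At hop: no left child.
          At hop: go right to plum.
            At plum: no left child.
            At plum: go right to rye.
              rye is a leaf — visit rye.
            Visit plum.
          Visit hop.
        At moss: go right to fern.
          fern is a leaf — visit fern.
        Visit moss.
      Visit reed.
    At mint: go right to teak.
      At teak: no left child.
      At teak: go right to lily.
        lily is a leaf — visit lily.
      Visit teak.
    Visit mint.
  At ash: no right child.
  Visit ash.
At pear: no right child.
Visit pear.
Full post-order sequence: fig, rye, plum, hop, fern, moss, reed, lily, teak, mint, ash, pear.

9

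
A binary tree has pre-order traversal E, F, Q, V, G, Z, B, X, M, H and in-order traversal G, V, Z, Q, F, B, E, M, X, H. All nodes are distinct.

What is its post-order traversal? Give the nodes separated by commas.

G, Z, V, Q, B, F, M, H, X, E

The first element of pre-order is the root; it splits in-order into left and right subtrees.
Root E: left subtree has 6 nodes {G, V, Z, Q, F, B}, right has 3 {M, X, H}.
  Root F: left subtree has 4 nodes {G, V, Z, Q}, right has 1 {B}.
    Root Q: left subtree has 3 nodes {G, V, Z}, right has 0 { }.
      Root V: left subtree has 1 node {G}, right has 1 {Z}.
  Root X: left subtree has 1 node {M}, right has 1 {H}.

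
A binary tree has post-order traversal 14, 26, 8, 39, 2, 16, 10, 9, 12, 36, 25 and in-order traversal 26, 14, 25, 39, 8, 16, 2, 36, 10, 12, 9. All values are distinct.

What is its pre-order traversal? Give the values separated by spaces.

25 26 14 36 16 39 8 2 12 10 9

The last element of post-order is the root; it splits in-order into left and right subtrees.
Root 25: left subtree has 2 nodes {26, 14}, right has 8 {39, 8, 16, 2, 36, 10, 12, 9}.
  Root 26: left subtree has 0 nodes { }, right has 1 {14}.
  Root 36: left subtree has 4 nodes {39, 8, 16, 2}, right has 3 {10, 12, 9}.
    Root 16: left subtree has 2 nodes {39, 8}, right has 1 {2}.
      Root 39: left subtree has 0 nodes { }, right has 1 {8}.
    Root 12: left subtree has 1 node {10}, right has 1 {9}.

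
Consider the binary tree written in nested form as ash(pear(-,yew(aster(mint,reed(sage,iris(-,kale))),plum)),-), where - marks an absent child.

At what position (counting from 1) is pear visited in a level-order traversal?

Level-order visits nodes level by level from the root, left to right within each level.
Level 0: ash
Level 1: pear
Level 2: yew
Level 3: aster, plum
Level 4: mint, reed
Level 5: sage, iris
Level 6: kale
Full level-order sequence: ash, pear, yew, aster, plum, mint, reed, sage, iris, kale.

2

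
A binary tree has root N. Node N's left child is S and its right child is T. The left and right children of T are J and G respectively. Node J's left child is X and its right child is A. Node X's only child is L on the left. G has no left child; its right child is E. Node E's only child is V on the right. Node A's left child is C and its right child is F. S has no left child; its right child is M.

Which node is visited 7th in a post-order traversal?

Post-order visits the left subtree, then the right subtree, then the node.
At N: go left to S.
  At S: no left child.
  At S: go right to M.
    M is a leaf — visit M.
  Visit S.
At N: go right to T.
  At T: go left to J.
    At J: go left to X.
      At X: go left to L.
        L is a leaf — visit L.
      At X: no right child.
      Visit X.
    At J: go right to A.
      At A: go left to C.
        C is a leaf — visit C.
      At A: go right to F.
        F is a leaf — visit F.
      Visit A.
    Visit J.
  At T: go right to G.
    At G: no left child.
    At G: go right to E.
      At E: no left child.
      At E: go right to V.
        V is a leaf — visit V.
      Visit E.
    Visit G.
  Visit T.
Visit N.
Full post-order sequence: M, S, L, X, C, F, A, J, V, E, G, T, N.

A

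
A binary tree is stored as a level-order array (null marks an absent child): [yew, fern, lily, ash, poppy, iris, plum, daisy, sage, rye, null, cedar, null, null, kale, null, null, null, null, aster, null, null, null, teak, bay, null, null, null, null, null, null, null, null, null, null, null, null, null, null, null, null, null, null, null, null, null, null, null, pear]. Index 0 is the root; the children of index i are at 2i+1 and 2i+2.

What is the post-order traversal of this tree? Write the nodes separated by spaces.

Post-order visits the left subtree, then the right subtree, then the node.
At yew: go left to fern.
  At fern: go left to ash.
    At ash: go left to daisy.
      daisy is a leaf — visit daisy.
    At ash: go right to sage.
      sage is a leaf — visit sage.
    Visit ash.
  At fern: go right to poppy.
    At poppy: go left to rye.
      At rye: go left to aster.
        aster is a leaf — visit aster.
      At rye: no right child.
      Visit rye.
    At poppy: no right child.
    Visit poppy.
  Visit fern.
At yew: go right to lily.
  At lily: go left to iris.
    At iris: go left to cedar.
      At cedar: go left to teak.
        At teak: no left child.
        At teak: go right to pear.
          pear is a leaf — visit pear.
        Visit teak.
      At cedar: go right to bay.
        bay is a leaf — visit bay.
      Visit cedar.
    At iris: no right child.
    Visit iris.
  At lily: go right to plum.
    At plum: no left child.
    At plum: go right to kale.
      kale is a leaf — visit kale.
    Visit plum.
  Visit lily.
Visit yew.

daisy sage ash aster rye poppy fern pear teak bay cedar iris kale plum lily yew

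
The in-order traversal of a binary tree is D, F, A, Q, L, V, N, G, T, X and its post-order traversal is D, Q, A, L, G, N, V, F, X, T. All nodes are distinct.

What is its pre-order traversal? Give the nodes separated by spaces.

T F D V L A Q N G X

The last element of post-order is the root; it splits in-order into left and right subtrees.
Root T: left subtree has 8 nodes {D, F, A, Q, L, V, N, G}, right has 1 {X}.
  Root F: left subtree has 1 node {D}, right has 6 {A, Q, L, V, N, G}.
    Root V: left subtree has 3 nodes {A, Q, L}, right has 2 {N, G}.
      Root L: left subtree has 2 nodes {A, Q}, right has 0 { }.
        Root A: left subtree has 0 nodes { }, right has 1 {Q}.
      Root N: left subtree has 0 nodes { }, right has 1 {G}.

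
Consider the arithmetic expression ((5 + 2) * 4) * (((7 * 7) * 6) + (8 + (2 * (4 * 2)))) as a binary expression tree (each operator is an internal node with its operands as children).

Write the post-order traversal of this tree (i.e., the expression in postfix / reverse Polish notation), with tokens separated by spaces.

Post-order on an expression tree gives postfix notation: for each operator, emit left operand, right operand, then the operator.

5 2 + 4 * 7 7 * 6 * 8 2 4 2 * * + + *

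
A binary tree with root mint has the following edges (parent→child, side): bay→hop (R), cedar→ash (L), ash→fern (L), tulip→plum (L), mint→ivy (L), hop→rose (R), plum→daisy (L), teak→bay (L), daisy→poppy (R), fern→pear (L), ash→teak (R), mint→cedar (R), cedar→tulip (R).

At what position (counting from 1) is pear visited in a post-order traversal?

Post-order visits the left subtree, then the right subtree, then the node.
At mint: go left to ivy.
  ivy is a leaf — visit ivy.
At mint: go right to cedar.
  At cedar: go left to ash.
    At ash: go left to fern.
      At fern: go left to pear.
        pear is a leaf — visit pear.
      At fern: no right child.
      Visit fern.
    At ash: go right to teak.
      At teak: go left to bay.
        At bay: no left child.
        At bay: go right to hop.
          At hop: no left child.
          At hop: go right to rose.
            rose is a leaf — visit rose.
          Visit hop.
        Visit bay.
      At teak: no right child.
      Visit teak.
    Visit ash.
  At cedar: go right to tulip.
    At tulip: go left to plum.
      At plum: go left to daisy.
        At daisy: no left child.
        At daisy: go right to poppy.
          poppy is a leaf — visit poppy.
        Visit daisy.
      At plum: no right child.
      Visit plum.
    At tulip: no right child.
    Visit tulip.
  Visit cedar.
Visit mint.
Full post-order sequence: ivy, pear, fern, rose, hop, bay, teak, ash, poppy, daisy, plum, tulip, cedar, mint.

2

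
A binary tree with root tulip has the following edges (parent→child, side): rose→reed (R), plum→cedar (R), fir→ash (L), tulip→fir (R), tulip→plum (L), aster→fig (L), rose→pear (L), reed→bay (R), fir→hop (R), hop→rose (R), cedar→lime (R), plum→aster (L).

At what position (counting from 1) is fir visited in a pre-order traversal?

7

Pre-order visits the node, then its left subtree, then its right subtree.
Visit tulip.
At tulip: go left to plum.
  Visit plum.
  At plum: go left to aster.
    Visit aster.
    At aster: go left to fig.
      fig is a leaf — visit fig.
    At aster: no right child.
  At plum: go right to cedar.
    Visit cedar.
    At cedar: no left child.
    At cedar: go right to lime.
      lime is a leaf — visit lime.
At tulip: go right to fir.
  Visit fir.
  At fir: go left to ash.
    ash is a leaf — visit ash.
  At fir: go right to hop.
    Visit hop.
    At hop: no left child.
    At hop: go right to rose.
      Visit rose.
      At rose: go left to pear.
        pear is a leaf — visit pear.
      At rose: go right to reed.
        Visit reed.
        At reed: no left child.
        At reed: go right to bay.
          bay is a leaf — visit bay.
Full pre-order sequence: tulip, plum, aster, fig, cedar, lime, fir, ash, hop, rose, pear, reed, bay.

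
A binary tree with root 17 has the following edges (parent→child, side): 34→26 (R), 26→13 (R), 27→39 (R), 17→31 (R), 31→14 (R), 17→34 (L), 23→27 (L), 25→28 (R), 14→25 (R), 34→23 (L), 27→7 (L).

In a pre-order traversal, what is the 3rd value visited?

Pre-order visits the node, then its left subtree, then its right subtree.
Visit 17.
At 17: go left to 34.
  Visit 34.
  At 34: go left to 23.
    Visit 23.
    At 23: go left to 27.
      Visit 27.
      At 27: go left to 7.
        7 is a leaf — visit 7.
      At 27: go right to 39.
        39 is a leaf — visit 39.
    At 23: no right child.
  At 34: go right to 26.
    Visit 26.
    At 26: no left child.
    At 26: go right to 13.
      13 is a leaf — visit 13.
At 17: go right to 31.
  Visit 31.
  At 31: no left child.
  At 31: go right to 14.
    Visit 14.
    At 14: no left child.
    At 14: go right to 25.
      Visit 25.
      At 25: no left child.
      At 25: go right to 28.
        28 is a leaf — visit 28.
Full pre-order sequence: 17, 34, 23, 27, 7, 39, 26, 13, 31, 14, 25, 28.

23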